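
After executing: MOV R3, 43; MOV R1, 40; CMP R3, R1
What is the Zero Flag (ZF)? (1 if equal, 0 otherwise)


Register state trace:
  MOV R3, 43  → R3 = 43
  MOV R1, 40  → R1 = 40
  CMP R3, R1  → computes 43 - 40 = 3
  Result is nonzero, so values are not equal
ZF = 0

0


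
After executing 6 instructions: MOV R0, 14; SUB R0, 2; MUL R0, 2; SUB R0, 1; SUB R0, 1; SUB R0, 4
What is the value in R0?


Register state trace:
  MOV R0, 14  → R0 = 14
  SUB R0, 2  → R0 = 14 - 2 = 12
  MUL R0, 2  → R0 = 12 * 2 = 24
  SUB R0, 1  → R0 = 24 - 1 = 23
  SUB R0, 1  → R0 = 23 - 1 = 22
  SUB R0, 4  → R0 = 22 - 4 = 18
Final: R0 = 18

18


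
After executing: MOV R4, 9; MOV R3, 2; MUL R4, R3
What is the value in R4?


Register state trace:
  MOV R4, 9  → R4 = 9
  MOV R3, 2  → R3 = 2
  MUL R4, R3  → R4 = 9 * 2 = 18
Final: R4 = 18

18


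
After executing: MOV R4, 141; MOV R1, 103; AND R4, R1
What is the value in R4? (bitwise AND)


Register state trace:
  MOV R4, 141  → R4 = 141 (0b10001101)
  MOV R1, 103  → R1 = 103 (0b01100111)
  AND R4, R1  → R4 = 141 AND 103 = 5 (0b00000101)
Final: R4 = 5

5


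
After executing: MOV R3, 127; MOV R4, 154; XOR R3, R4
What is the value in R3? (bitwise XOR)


Register state trace:
  MOV R3, 127  → R3 = 127 (0b01111111)
  MOV R4, 154  → R4 = 154 (0b10011010)
  XOR R3, R4  → R3 = 127 XOR 154 = 229 (0b11100101)
Final: R3 = 229

229


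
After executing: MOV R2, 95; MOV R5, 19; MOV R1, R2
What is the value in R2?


Register state trace:
  MOV R2, 95  → R2 = 95
  MOV R5, 19  → R5 = 19
  MOV R1, R2  → R1 = 95
Final: R2 = 95

95


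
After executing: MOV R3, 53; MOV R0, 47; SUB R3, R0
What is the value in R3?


Register state trace:
  MOV R3, 53  → R3 = 53
  MOV R0, 47  → R0 = 47
  SUB R3, R0  → R3 = 53 - 47 = 6
Final: R3 = 6

6


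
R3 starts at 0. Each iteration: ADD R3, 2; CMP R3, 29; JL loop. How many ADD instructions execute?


Loop trace (R3 starts at 0, target 29, step 2):
  ADD #1: R3 = 0 + 2 = 2  → 2 < 29, loop
  ADD #2: R3 = 2 + 2 = 4  → 4 < 29, loop
  ADD #3: R3 = 4 + 2 = 6  → 6 < 29, loop
  ADD #4: R3 = 6 + 2 = 8  → 8 < 29, loop
  ADD #5: R3 = 8 + 2 = 10  → 10 < 29, loop
  ADD #6: R3 = 10 + 2 = 12  → 12 < 29, loop
  ADD #7: R3 = 12 + 2 = 14  → 14 < 29, loop
  ADD #8: R3 = 14 + 2 = 16  → 16 < 29, loop
  ADD #9: R3 = 16 + 2 = 18  → 18 < 29, loop
  ADD #10: R3 = 18 + 2 = 20  → 20 < 29, loop
  ADD #11: R3 = 20 + 2 = 22  → 22 < 29, loop
  ADD #12: R3 = 22 + 2 = 24  → 24 < 29, loop
  ADD #13: R3 = 24 + 2 = 26  → 26 < 29, loop
  ADD #14: R3 = 26 + 2 = 28  → 28 < 29, loop
  ADD #15: R3 = 28 + 2 = 30  → 30 >= 29, exit
Total ADD instructions: 15

15


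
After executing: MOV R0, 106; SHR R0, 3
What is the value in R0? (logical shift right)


Register state trace:
  MOV R0, 106  → R0 = 106
  SHR R0, 3  → R0 = 106 >> 3 = 106 // 2^3 = 13
Final: R0 = 13

13


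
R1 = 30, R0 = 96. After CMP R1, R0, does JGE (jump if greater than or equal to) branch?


Trace:
  R1 = 30, R0 = 96
  CMP R1, R0  → compares 30 vs 96
  JGE checks: is 30 greater than or equal to 96?
  30 < 96, so condition is false
Branch taken: No

No


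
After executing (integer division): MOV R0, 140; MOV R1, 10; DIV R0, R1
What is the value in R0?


Register state trace:
  MOV R0, 140  → R0 = 140
  MOV R1, 10  → R1 = 10
  DIV R0, R1  → R0 = 140 // 10 = 14
Final: R0 = 14

14


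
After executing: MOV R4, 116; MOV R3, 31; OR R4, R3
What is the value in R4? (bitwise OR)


Register state trace:
  MOV R4, 116  → R4 = 116 (0b01110100)
  MOV R3, 31  → R3 = 31 (0b00011111)
  OR R4, R3   → R4 = 116 OR 31 = 127 (0b01111111)
Final: R4 = 127

127


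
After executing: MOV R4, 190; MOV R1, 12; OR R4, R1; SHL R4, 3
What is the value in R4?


Register state trace:
  MOV R4, 190  → R4 = 190 (0b10111110)
  MOV R1, 12  → R1 = 12 (0b00001100)
  OR R4, R1  → R4 = 190 OR 12 = 190 (0b10111110)
  SHL R4, 3  → R4 = 190 << 3 = 1520
Final: R4 = 1520

1520


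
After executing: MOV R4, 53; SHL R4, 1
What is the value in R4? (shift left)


Register state trace:
  MOV R4, 53  → R4 = 53
  SHL R4, 1  → R4 = 53 << 1 = 53 * 2^1 = 106
Final: R4 = 106

106


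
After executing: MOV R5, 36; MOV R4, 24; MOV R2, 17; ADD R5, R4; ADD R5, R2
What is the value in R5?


Register state trace:
  MOV R5, 36  → R5 = 36
  MOV R4, 24  → R4 = 24
  MOV R2, 17  → R2 = 17
  ADD R5, R4  → R5 = 36 + 24 = 60
  ADD R5, R2  → R5 = 60 + 17 = 77
Final: R5 = 77

77


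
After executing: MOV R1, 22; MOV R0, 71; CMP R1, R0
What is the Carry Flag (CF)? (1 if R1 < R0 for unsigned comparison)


Register state trace:
  MOV R1, 22  → R1 = 22
  MOV R0, 71  → R0 = 71
  CMP R1, R0  → unsigned 22 - 71: borrow occurs
  22 < 71, so CF = 1
CF = 1

1


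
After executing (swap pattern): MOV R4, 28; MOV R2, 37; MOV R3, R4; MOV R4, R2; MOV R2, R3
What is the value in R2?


Register state trace (swap pattern):
  MOV R4, 28  → R4 = 28
  MOV R2, 37  → R2 = 37
  MOV R3, R4  → R3 = 28  (save R4)
  MOV R4, R2  → R4 = 37  (R4 gets R2's value)
  MOV R2, R3  → R2 = 28  (R2 gets saved value)
Final: R2 = 28

28


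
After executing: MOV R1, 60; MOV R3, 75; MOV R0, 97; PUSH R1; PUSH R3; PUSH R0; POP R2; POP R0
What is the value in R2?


Stack trace (top is rightmost):
  MOV R1, 60  → R1 = 60
  MOV R3, 75  → R3 = 75
  MOV R0, 97  → R0 = 97
  PUSH R1  → stack: [60]
  PUSH R3  → stack: [60, 75]
  PUSH R0  → stack: [60, 75, 97]
  POP R2  → R2 = 97, stack: [60, 75]
  POP R0  → R0 = 75, stack: [60]
Final: R2 = 97

97


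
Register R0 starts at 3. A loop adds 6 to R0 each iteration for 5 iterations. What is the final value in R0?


Starting value: R0 = 3
  Iter 1: R0 = 3 + 6 = 9
  Iter 2: R0 = 9 + 6 = 15
  Iter 3: R0 = 15 + 6 = 21
  Iter 4: R0 = 21 + 6 = 27
  Iter 5: R0 = 27 + 6 = 33
Final: R0 = 33

33


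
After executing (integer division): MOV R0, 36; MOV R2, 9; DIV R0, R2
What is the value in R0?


Register state trace:
  MOV R0, 36  → R0 = 36
  MOV R2, 9  → R2 = 9
  DIV R0, R2  → R0 = 36 // 9 = 4
Final: R0 = 4

4


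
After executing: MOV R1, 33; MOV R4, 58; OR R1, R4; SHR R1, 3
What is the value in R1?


Register state trace:
  MOV R1, 33  → R1 = 33 (0b00100001)
  MOV R4, 58  → R4 = 58 (0b00111010)
  OR R1, R4  → R1 = 33 OR 58 = 59 (0b00111011)
  SHR R1, 3  → R1 = 59 >> 3 = 7
Final: R1 = 7

7


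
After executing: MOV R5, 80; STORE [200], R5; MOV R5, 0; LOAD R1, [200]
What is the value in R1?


Register and memory trace:
  MOV R5, 80  → R5 = 80
  STORE [200], R5  → mem[200] = 80
  MOV R5, 0  → R5 = 0
  LOAD R1, [200]  → R1 = mem[200] = 80
Final: R1 = 80

80


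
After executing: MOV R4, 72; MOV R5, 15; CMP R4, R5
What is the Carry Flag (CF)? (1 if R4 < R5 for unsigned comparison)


Register state trace:
  MOV R4, 72  → R4 = 72
  MOV R5, 15  → R5 = 15
  CMP R4, R5  → unsigned 72 - 15: no borrow
  72 >= 15, so CF = 0
CF = 0

0


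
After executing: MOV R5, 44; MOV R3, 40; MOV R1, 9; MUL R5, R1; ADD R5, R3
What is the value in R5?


Register state trace:
  MOV R5, 44  → R5 = 44
  MOV R3, 40  → R3 = 40
  MOV R1, 9  → R1 = 9
  MUL R5, R1  → R5 = 44 * 9 = 396
  ADD R5, R3  → R5 = 396 + 40 = 436
Final: R5 = 436

436


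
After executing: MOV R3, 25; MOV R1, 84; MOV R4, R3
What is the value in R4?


Register state trace:
  MOV R3, 25  → R3 = 25
  MOV R1, 84  → R1 = 84
  MOV R4, R3  → R4 = 25
Final: R4 = 25

25


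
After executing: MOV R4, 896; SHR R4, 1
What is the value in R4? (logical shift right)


Register state trace:
  MOV R4, 896  → R4 = 896
  SHR R4, 1  → R4 = 896 >> 1 = 896 // 2^1 = 448
Final: R4 = 448

448


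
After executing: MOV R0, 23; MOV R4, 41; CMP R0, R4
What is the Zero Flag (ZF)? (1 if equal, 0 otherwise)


Register state trace:
  MOV R0, 23  → R0 = 23
  MOV R4, 41  → R4 = 41
  CMP R0, R4  → computes 23 - 41 = -18
  Result is nonzero, so values are not equal
ZF = 0

0


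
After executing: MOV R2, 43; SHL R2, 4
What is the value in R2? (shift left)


Register state trace:
  MOV R2, 43  → R2 = 43
  SHL R2, 4  → R2 = 43 << 4 = 43 * 2^4 = 688
Final: R2 = 688

688


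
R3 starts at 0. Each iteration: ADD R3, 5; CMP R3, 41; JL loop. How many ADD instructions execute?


Loop trace (R3 starts at 0, target 41, step 5):
  ADD #1: R3 = 0 + 5 = 5  → 5 < 41, loop
  ADD #2: R3 = 5 + 5 = 10  → 10 < 41, loop
  ADD #3: R3 = 10 + 5 = 15  → 15 < 41, loop
  ADD #4: R3 = 15 + 5 = 20  → 20 < 41, loop
  ADD #5: R3 = 20 + 5 = 25  → 25 < 41, loop
  ADD #6: R3 = 25 + 5 = 30  → 30 < 41, loop
  ADD #7: R3 = 30 + 5 = 35  → 35 < 41, loop
  ADD #8: R3 = 35 + 5 = 40  → 40 < 41, loop
  ADD #9: R3 = 40 + 5 = 45  → 45 >= 41, exit
Total ADD instructions: 9

9


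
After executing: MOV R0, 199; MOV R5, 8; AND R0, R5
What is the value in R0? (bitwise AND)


Register state trace:
  MOV R0, 199  → R0 = 199 (0b11000111)
  MOV R5, 8  → R5 = 8 (0b00001000)
  AND R0, R5  → R0 = 199 AND 8 = 0 (0b00000000)
Final: R0 = 0

0


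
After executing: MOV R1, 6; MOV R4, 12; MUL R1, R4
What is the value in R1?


Register state trace:
  MOV R1, 6  → R1 = 6
  MOV R4, 12  → R4 = 12
  MUL R1, R4  → R1 = 6 * 12 = 72
Final: R1 = 72

72


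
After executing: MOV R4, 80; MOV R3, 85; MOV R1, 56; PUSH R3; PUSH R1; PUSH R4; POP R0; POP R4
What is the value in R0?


Stack trace (top is rightmost):
  MOV R4, 80  → R4 = 80
  MOV R3, 85  → R3 = 85
  MOV R1, 56  → R1 = 56
  PUSH R3  → stack: [85]
  PUSH R1  → stack: [85, 56]
  PUSH R4  → stack: [85, 56, 80]
  POP R0  → R0 = 80, stack: [85, 56]
  POP R4  → R4 = 56, stack: [85]
Final: R0 = 80

80


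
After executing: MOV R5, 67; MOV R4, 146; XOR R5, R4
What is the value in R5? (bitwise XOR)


Register state trace:
  MOV R5, 67  → R5 = 67 (0b01000011)
  MOV R4, 146  → R4 = 146 (0b10010010)
  XOR R5, R4  → R5 = 67 XOR 146 = 209 (0b11010001)
Final: R5 = 209

209


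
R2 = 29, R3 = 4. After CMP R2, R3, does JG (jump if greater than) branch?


Trace:
  R2 = 29, R3 = 4
  CMP R2, R3  → compares 29 vs 4
  JG checks: is 29 greater than 4?
  29 > 4, so condition is true
Branch taken: Yes

Yes


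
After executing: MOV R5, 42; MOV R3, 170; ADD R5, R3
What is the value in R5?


Register state trace:
  MOV R5, 42  → R5 = 42
  MOV R3, 170  → R3 = 170
  ADD R5, R3  → R5 = 42 + 170 = 212
Final: R5 = 212

212


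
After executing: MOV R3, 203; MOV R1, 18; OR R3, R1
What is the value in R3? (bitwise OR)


Register state trace:
  MOV R3, 203  → R3 = 203 (0b11001011)
  MOV R1, 18  → R1 = 18 (0b00010010)
  OR R3, R1   → R3 = 203 OR 18 = 219 (0b11011011)
Final: R3 = 219

219


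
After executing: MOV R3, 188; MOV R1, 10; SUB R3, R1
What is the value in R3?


Register state trace:
  MOV R3, 188  → R3 = 188
  MOV R1, 10  → R1 = 10
  SUB R3, R1  → R3 = 188 - 10 = 178
Final: R3 = 178

178


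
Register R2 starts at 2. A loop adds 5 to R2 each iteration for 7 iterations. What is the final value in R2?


Starting value: R2 = 2
  Iter 1: R2 = 2 + 5 = 7
  Iter 2: R2 = 7 + 5 = 12
  Iter 3: R2 = 12 + 5 = 17
  Iter 4: R2 = 17 + 5 = 22
  Iter 5: R2 = 22 + 5 = 27
  Iter 6: R2 = 27 + 5 = 32
  Iter 7: R2 = 32 + 5 = 37
Final: R2 = 37

37


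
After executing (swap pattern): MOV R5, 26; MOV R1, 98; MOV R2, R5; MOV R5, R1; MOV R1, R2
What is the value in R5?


Register state trace (swap pattern):
  MOV R5, 26  → R5 = 26
  MOV R1, 98  → R1 = 98
  MOV R2, R5  → R2 = 26  (save R5)
  MOV R5, R1  → R5 = 98  (R5 gets R1's value)
  MOV R1, R2  → R1 = 26  (R1 gets saved value)
Final: R5 = 98

98


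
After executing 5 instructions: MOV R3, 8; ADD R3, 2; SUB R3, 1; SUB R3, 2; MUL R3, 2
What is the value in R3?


Register state trace:
  MOV R3, 8  → R3 = 8
  ADD R3, 2  → R3 = 8 + 2 = 10
  SUB R3, 1  → R3 = 10 - 1 = 9
  SUB R3, 2  → R3 = 9 - 2 = 7
  MUL R3, 2  → R3 = 7 * 2 = 14
Final: R3 = 14

14


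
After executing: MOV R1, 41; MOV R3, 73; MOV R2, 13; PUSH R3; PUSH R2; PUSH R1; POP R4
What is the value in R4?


Stack trace (top is rightmost):
  MOV R1, 41  → R1 = 41
  MOV R3, 73  → R3 = 73
  MOV R2, 13  → R2 = 13
  PUSH R3  → stack: [73]
  PUSH R2  → stack: [73, 13]
  PUSH R1  → stack: [73, 13, 41]
  POP R4  → R4 = 41, stack: [73, 13]
Final: R4 = 41

41


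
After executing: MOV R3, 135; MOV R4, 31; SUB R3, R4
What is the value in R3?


Register state trace:
  MOV R3, 135  → R3 = 135
  MOV R4, 31  → R4 = 31
  SUB R3, R4  → R3 = 135 - 31 = 104
Final: R3 = 104

104


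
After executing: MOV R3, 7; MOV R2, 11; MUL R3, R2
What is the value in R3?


Register state trace:
  MOV R3, 7  → R3 = 7
  MOV R2, 11  → R2 = 11
  MUL R3, R2  → R3 = 7 * 11 = 77
Final: R3 = 77

77


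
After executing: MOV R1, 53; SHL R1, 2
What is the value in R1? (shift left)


Register state trace:
  MOV R1, 53  → R1 = 53
  SHL R1, 2  → R1 = 53 << 2 = 53 * 2^2 = 212
Final: R1 = 212

212


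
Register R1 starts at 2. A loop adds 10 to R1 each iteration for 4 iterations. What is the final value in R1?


Starting value: R1 = 2
  Iter 1: R1 = 2 + 10 = 12
  Iter 2: R1 = 12 + 10 = 22
  Iter 3: R1 = 22 + 10 = 32
  Iter 4: R1 = 32 + 10 = 42
Final: R1 = 42

42


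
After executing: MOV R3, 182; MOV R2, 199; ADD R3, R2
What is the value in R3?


Register state trace:
  MOV R3, 182  → R3 = 182
  MOV R2, 199  → R2 = 199
  ADD R3, R2  → R3 = 182 + 199 = 381
Final: R3 = 381

381


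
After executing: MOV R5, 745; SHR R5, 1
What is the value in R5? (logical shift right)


Register state trace:
  MOV R5, 745  → R5 = 745
  SHR R5, 1  → R5 = 745 >> 1 = 745 // 2^1 = 372
Final: R5 = 372

372


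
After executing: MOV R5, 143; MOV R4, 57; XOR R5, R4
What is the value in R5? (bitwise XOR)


Register state trace:
  MOV R5, 143  → R5 = 143 (0b10001111)
  MOV R4, 57  → R4 = 57 (0b00111001)
  XOR R5, R4  → R5 = 143 XOR 57 = 182 (0b10110110)
Final: R5 = 182

182


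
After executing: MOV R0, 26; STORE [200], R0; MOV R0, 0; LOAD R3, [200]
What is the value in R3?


Register and memory trace:
  MOV R0, 26  → R0 = 26
  STORE [200], R0  → mem[200] = 26
  MOV R0, 0  → R0 = 0
  LOAD R3, [200]  → R3 = mem[200] = 26
Final: R3 = 26

26


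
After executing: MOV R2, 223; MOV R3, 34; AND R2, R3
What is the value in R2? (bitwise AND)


Register state trace:
  MOV R2, 223  → R2 = 223 (0b11011111)
  MOV R3, 34  → R3 = 34 (0b00100010)
  AND R2, R3  → R2 = 223 AND 34 = 2 (0b00000010)
Final: R2 = 2

2


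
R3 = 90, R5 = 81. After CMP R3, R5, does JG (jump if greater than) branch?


Trace:
  R3 = 90, R5 = 81
  CMP R3, R5  → compares 90 vs 81
  JG checks: is 90 greater than 81?
  90 > 81, so condition is true
Branch taken: Yes

Yes


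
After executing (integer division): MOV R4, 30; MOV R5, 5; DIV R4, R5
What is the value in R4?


Register state trace:
  MOV R4, 30  → R4 = 30
  MOV R5, 5  → R5 = 5
  DIV R4, R5  → R4 = 30 // 5 = 6
Final: R4 = 6

6


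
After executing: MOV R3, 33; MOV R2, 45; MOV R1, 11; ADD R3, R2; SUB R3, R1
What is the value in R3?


Register state trace:
  MOV R3, 33  → R3 = 33
  MOV R2, 45  → R2 = 45
  MOV R1, 11  → R1 = 11
  ADD R3, R2  → R3 = 33 + 45 = 78
  SUB R3, R1  → R3 = 78 - 11 = 67
Final: R3 = 67

67


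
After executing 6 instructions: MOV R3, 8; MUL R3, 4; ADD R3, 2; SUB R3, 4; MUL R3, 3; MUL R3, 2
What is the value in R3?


Register state trace:
  MOV R3, 8  → R3 = 8
  MUL R3, 4  → R3 = 8 * 4 = 32
  ADD R3, 2  → R3 = 32 + 2 = 34
  SUB R3, 4  → R3 = 34 - 4 = 30
  MUL R3, 3  → R3 = 30 * 3 = 90
  MUL R3, 2  → R3 = 90 * 2 = 180
Final: R3 = 180

180


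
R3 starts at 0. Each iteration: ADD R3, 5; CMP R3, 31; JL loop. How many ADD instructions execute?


Loop trace (R3 starts at 0, target 31, step 5):
  ADD #1: R3 = 0 + 5 = 5  → 5 < 31, loop
  ADD #2: R3 = 5 + 5 = 10  → 10 < 31, loop
  ADD #3: R3 = 10 + 5 = 15  → 15 < 31, loop
  ADD #4: R3 = 15 + 5 = 20  → 20 < 31, loop
  ADD #5: R3 = 20 + 5 = 25  → 25 < 31, loop
  ADD #6: R3 = 25 + 5 = 30  → 30 < 31, loop
  ADD #7: R3 = 30 + 5 = 35  → 35 >= 31, exit
Total ADD instructions: 7

7


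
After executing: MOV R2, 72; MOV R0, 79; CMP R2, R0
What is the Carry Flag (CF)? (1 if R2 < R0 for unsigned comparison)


Register state trace:
  MOV R2, 72  → R2 = 72
  MOV R0, 79  → R0 = 79
  CMP R2, R0  → unsigned 72 - 79: borrow occurs
  72 < 79, so CF = 1
CF = 1

1


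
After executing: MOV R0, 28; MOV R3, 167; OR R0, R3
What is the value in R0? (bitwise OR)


Register state trace:
  MOV R0, 28  → R0 = 28 (0b00011100)
  MOV R3, 167  → R3 = 167 (0b10100111)
  OR R0, R3   → R0 = 28 OR 167 = 191 (0b10111111)
Final: R0 = 191

191


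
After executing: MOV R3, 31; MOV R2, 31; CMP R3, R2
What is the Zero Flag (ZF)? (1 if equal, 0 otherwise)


Register state trace:
  MOV R3, 31  → R3 = 31
  MOV R2, 31  → R2 = 31
  CMP R3, R2  → computes 31 - 31 = 0
  Result is zero, so values are equal
ZF = 1

1


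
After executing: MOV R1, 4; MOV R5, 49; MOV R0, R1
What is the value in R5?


Register state trace:
  MOV R1, 4  → R1 = 4
  MOV R5, 49  → R5 = 49
  MOV R0, R1  → R0 = 4
Final: R5 = 49

49


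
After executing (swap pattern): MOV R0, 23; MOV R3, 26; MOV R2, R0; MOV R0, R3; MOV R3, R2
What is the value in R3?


Register state trace (swap pattern):
  MOV R0, 23  → R0 = 23
  MOV R3, 26  → R3 = 26
  MOV R2, R0  → R2 = 23  (save R0)
  MOV R0, R3  → R0 = 26  (R0 gets R3's value)
  MOV R3, R2  → R3 = 23  (R3 gets saved value)
Final: R3 = 23

23


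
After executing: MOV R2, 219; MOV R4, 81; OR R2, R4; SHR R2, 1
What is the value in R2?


Register state trace:
  MOV R2, 219  → R2 = 219 (0b11011011)
  MOV R4, 81  → R4 = 81 (0b01010001)
  OR R2, R4  → R2 = 219 OR 81 = 219 (0b11011011)
  SHR R2, 1  → R2 = 219 >> 1 = 109
Final: R2 = 109

109


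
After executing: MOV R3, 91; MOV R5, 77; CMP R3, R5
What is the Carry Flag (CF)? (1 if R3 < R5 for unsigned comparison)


Register state trace:
  MOV R3, 91  → R3 = 91
  MOV R5, 77  → R5 = 77
  CMP R3, R5  → unsigned 91 - 77: no borrow
  91 >= 77, so CF = 0
CF = 0

0


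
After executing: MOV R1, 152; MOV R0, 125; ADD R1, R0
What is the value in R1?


Register state trace:
  MOV R1, 152  → R1 = 152
  MOV R0, 125  → R0 = 125
  ADD R1, R0  → R1 = 152 + 125 = 277
Final: R1 = 277

277


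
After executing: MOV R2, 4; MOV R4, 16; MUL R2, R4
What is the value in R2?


Register state trace:
  MOV R2, 4  → R2 = 4
  MOV R4, 16  → R4 = 16
  MUL R2, R4  → R2 = 4 * 16 = 64
Final: R2 = 64

64


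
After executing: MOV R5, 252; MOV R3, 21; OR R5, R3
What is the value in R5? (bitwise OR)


Register state trace:
  MOV R5, 252  → R5 = 252 (0b11111100)
  MOV R3, 21  → R3 = 21 (0b00010101)
  OR R5, R3   → R5 = 252 OR 21 = 253 (0b11111101)
Final: R5 = 253

253


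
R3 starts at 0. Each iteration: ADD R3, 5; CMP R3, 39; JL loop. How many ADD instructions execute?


Loop trace (R3 starts at 0, target 39, step 5):
  ADD #1: R3 = 0 + 5 = 5  → 5 < 39, loop
  ADD #2: R3 = 5 + 5 = 10  → 10 < 39, loop
  ADD #3: R3 = 10 + 5 = 15  → 15 < 39, loop
  ADD #4: R3 = 15 + 5 = 20  → 20 < 39, loop
  ADD #5: R3 = 20 + 5 = 25  → 25 < 39, loop
  ADD #6: R3 = 25 + 5 = 30  → 30 < 39, loop
  ADD #7: R3 = 30 + 5 = 35  → 35 < 39, loop
  ADD #8: R3 = 35 + 5 = 40  → 40 >= 39, exit
Total ADD instructions: 8

8


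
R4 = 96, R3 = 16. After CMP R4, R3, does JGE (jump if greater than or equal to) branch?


Trace:
  R4 = 96, R3 = 16
  CMP R4, R3  → compares 96 vs 16
  JGE checks: is 96 greater than or equal to 16?
  96 > 16, so condition is true
Branch taken: Yes

Yes


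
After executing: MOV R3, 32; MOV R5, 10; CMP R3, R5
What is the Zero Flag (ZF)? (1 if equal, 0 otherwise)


Register state trace:
  MOV R3, 32  → R3 = 32
  MOV R5, 10  → R5 = 10
  CMP R3, R5  → computes 32 - 10 = 22
  Result is nonzero, so values are not equal
ZF = 0

0


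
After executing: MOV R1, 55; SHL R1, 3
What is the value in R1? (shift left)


Register state trace:
  MOV R1, 55  → R1 = 55
  SHL R1, 3  → R1 = 55 << 3 = 55 * 2^3 = 440
Final: R1 = 440

440


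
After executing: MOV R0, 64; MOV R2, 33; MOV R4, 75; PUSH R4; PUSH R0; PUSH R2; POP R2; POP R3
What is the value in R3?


Stack trace (top is rightmost):
  MOV R0, 64  → R0 = 64
  MOV R2, 33  → R2 = 33
  MOV R4, 75  → R4 = 75
  PUSH R4  → stack: [75]
  PUSH R0  → stack: [75, 64]
  PUSH R2  → stack: [75, 64, 33]
  POP R2  → R2 = 33, stack: [75, 64]
  POP R3  → R3 = 64, stack: [75]
Final: R3 = 64

64


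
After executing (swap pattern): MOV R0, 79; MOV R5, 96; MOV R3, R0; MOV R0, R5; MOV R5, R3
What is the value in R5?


Register state trace (swap pattern):
  MOV R0, 79  → R0 = 79
  MOV R5, 96  → R5 = 96
  MOV R3, R0  → R3 = 79  (save R0)
  MOV R0, R5  → R0 = 96  (R0 gets R5's value)
  MOV R5, R3  → R5 = 79  (R5 gets saved value)
Final: R5 = 79

79


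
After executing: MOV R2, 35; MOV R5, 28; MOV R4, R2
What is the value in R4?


Register state trace:
  MOV R2, 35  → R2 = 35
  MOV R5, 28  → R5 = 28
  MOV R4, R2  → R4 = 35
Final: R4 = 35

35


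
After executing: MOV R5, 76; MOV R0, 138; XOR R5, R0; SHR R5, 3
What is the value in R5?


Register state trace:
  MOV R5, 76  → R5 = 76 (0b01001100)
  MOV R0, 138  → R0 = 138 (0b10001010)
  XOR R5, R0  → R5 = 76 XOR 138 = 198 (0b11000110)
  SHR R5, 3  → R5 = 198 >> 3 = 24
Final: R5 = 24

24


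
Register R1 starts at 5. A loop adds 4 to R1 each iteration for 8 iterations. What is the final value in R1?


Starting value: R1 = 5
  Iter 1: R1 = 5 + 4 = 9
  Iter 2: R1 = 9 + 4 = 13
  Iter 3: R1 = 13 + 4 = 17
  Iter 4: R1 = 17 + 4 = 21
  Iter 5: R1 = 21 + 4 = 25
  Iter 6: R1 = 25 + 4 = 29
  Iter 7: R1 = 29 + 4 = 33
  Iter 8: R1 = 33 + 4 = 37
Final: R1 = 37

37


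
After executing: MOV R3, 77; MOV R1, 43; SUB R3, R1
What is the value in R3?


Register state trace:
  MOV R3, 77  → R3 = 77
  MOV R1, 43  → R1 = 43
  SUB R3, R1  → R3 = 77 - 43 = 34
Final: R3 = 34

34


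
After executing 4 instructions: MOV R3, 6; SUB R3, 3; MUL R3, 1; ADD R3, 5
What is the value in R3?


Register state trace:
  MOV R3, 6  → R3 = 6
  SUB R3, 3  → R3 = 6 - 3 = 3
  MUL R3, 1  → R3 = 3 * 1 = 3
  ADD R3, 5  → R3 = 3 + 5 = 8
Final: R3 = 8

8


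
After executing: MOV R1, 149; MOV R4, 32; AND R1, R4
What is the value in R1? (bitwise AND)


Register state trace:
  MOV R1, 149  → R1 = 149 (0b10010101)
  MOV R4, 32  → R4 = 32 (0b00100000)
  AND R1, R4  → R1 = 149 AND 32 = 0 (0b00000000)
Final: R1 = 0

0


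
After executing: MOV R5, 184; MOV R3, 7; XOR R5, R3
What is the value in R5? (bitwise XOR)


Register state trace:
  MOV R5, 184  → R5 = 184 (0b10111000)
  MOV R3, 7  → R3 = 7 (0b00000111)
  XOR R5, R3  → R5 = 184 XOR 7 = 191 (0b10111111)
Final: R5 = 191

191


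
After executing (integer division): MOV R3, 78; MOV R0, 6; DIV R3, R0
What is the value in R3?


Register state trace:
  MOV R3, 78  → R3 = 78
  MOV R0, 6  → R0 = 6
  DIV R3, R0  → R3 = 78 // 6 = 13
Final: R3 = 13

13


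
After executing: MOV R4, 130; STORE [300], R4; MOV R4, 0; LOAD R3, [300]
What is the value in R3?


Register and memory trace:
  MOV R4, 130  → R4 = 130
  STORE [300], R4  → mem[300] = 130
  MOV R4, 0  → R4 = 0
  LOAD R3, [300]  → R3 = mem[300] = 130
Final: R3 = 130

130


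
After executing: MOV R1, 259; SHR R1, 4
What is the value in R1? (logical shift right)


Register state trace:
  MOV R1, 259  → R1 = 259
  SHR R1, 4  → R1 = 259 >> 4 = 259 // 2^4 = 16
Final: R1 = 16

16


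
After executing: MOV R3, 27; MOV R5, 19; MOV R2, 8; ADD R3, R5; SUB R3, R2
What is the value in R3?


Register state trace:
  MOV R3, 27  → R3 = 27
  MOV R5, 19  → R5 = 19
  MOV R2, 8  → R2 = 8
  ADD R3, R5  → R3 = 27 + 19 = 46
  SUB R3, R2  → R3 = 46 - 8 = 38
Final: R3 = 38

38


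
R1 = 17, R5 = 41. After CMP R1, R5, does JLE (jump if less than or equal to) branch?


Trace:
  R1 = 17, R5 = 41
  CMP R1, R5  → compares 17 vs 41
  JLE checks: is 17 less than or equal to 41?
  17 < 41, so condition is true
Branch taken: Yes

Yes


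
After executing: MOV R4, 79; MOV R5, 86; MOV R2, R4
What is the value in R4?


Register state trace:
  MOV R4, 79  → R4 = 79
  MOV R5, 86  → R5 = 86
  MOV R2, R4  → R2 = 79
Final: R4 = 79

79


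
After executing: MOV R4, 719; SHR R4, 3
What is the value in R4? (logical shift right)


Register state trace:
  MOV R4, 719  → R4 = 719
  SHR R4, 3  → R4 = 719 >> 3 = 719 // 2^3 = 89
Final: R4 = 89

89


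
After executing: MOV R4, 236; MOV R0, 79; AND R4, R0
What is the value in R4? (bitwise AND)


Register state trace:
  MOV R4, 236  → R4 = 236 (0b11101100)
  MOV R0, 79  → R0 = 79 (0b01001111)
  AND R4, R0  → R4 = 236 AND 79 = 76 (0b01001100)
Final: R4 = 76

76


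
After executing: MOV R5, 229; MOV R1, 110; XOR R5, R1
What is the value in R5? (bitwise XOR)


Register state trace:
  MOV R5, 229  → R5 = 229 (0b11100101)
  MOV R1, 110  → R1 = 110 (0b01101110)
  XOR R5, R1  → R5 = 229 XOR 110 = 139 (0b10001011)
Final: R5 = 139

139


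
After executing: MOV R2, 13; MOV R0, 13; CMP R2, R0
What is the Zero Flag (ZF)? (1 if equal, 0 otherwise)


Register state trace:
  MOV R2, 13  → R2 = 13
  MOV R0, 13  → R0 = 13
  CMP R2, R0  → computes 13 - 13 = 0
  Result is zero, so values are equal
ZF = 1

1


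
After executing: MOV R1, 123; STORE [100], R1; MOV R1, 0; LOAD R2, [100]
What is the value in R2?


Register and memory trace:
  MOV R1, 123  → R1 = 123
  STORE [100], R1  → mem[100] = 123
  MOV R1, 0  → R1 = 0
  LOAD R2, [100]  → R2 = mem[100] = 123
Final: R2 = 123

123


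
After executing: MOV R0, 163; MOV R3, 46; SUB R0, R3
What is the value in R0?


Register state trace:
  MOV R0, 163  → R0 = 163
  MOV R3, 46  → R3 = 46
  SUB R0, R3  → R0 = 163 - 46 = 117
Final: R0 = 117

117


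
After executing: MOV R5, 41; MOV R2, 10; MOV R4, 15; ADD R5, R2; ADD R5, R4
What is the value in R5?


Register state trace:
  MOV R5, 41  → R5 = 41
  MOV R2, 10  → R2 = 10
  MOV R4, 15  → R4 = 15
  ADD R5, R2  → R5 = 41 + 10 = 51
  ADD R5, R4  → R5 = 51 + 15 = 66
Final: R5 = 66

66


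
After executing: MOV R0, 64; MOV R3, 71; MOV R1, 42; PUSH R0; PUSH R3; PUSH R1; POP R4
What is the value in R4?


Stack trace (top is rightmost):
  MOV R0, 64  → R0 = 64
  MOV R3, 71  → R3 = 71
  MOV R1, 42  → R1 = 42
  PUSH R0  → stack: [64]
  PUSH R3  → stack: [64, 71]
  PUSH R1  → stack: [64, 71, 42]
  POP R4  → R4 = 42, stack: [64, 71]
Final: R4 = 42

42


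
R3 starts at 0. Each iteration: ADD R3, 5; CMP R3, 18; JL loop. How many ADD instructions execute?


Loop trace (R3 starts at 0, target 18, step 5):
  ADD #1: R3 = 0 + 5 = 5  → 5 < 18, loop
  ADD #2: R3 = 5 + 5 = 10  → 10 < 18, loop
  ADD #3: R3 = 10 + 5 = 15  → 15 < 18, loop
  ADD #4: R3 = 15 + 5 = 20  → 20 >= 18, exit
Total ADD instructions: 4

4


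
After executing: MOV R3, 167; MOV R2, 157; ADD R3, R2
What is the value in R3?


Register state trace:
  MOV R3, 167  → R3 = 167
  MOV R2, 157  → R2 = 157
  ADD R3, R2  → R3 = 167 + 157 = 324
Final: R3 = 324

324


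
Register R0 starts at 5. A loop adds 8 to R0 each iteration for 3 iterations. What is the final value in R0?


Starting value: R0 = 5
  Iter 1: R0 = 5 + 8 = 13
  Iter 2: R0 = 13 + 8 = 21
  Iter 3: R0 = 21 + 8 = 29
Final: R0 = 29

29


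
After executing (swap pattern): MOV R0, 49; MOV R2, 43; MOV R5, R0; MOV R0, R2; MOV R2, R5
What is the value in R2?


Register state trace (swap pattern):
  MOV R0, 49  → R0 = 49
  MOV R2, 43  → R2 = 43
  MOV R5, R0  → R5 = 49  (save R0)
  MOV R0, R2  → R0 = 43  (R0 gets R2's value)
  MOV R2, R5  → R2 = 49  (R2 gets saved value)
Final: R2 = 49

49


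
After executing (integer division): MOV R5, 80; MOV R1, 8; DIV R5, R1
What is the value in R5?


Register state trace:
  MOV R5, 80  → R5 = 80
  MOV R1, 8  → R1 = 8
  DIV R5, R1  → R5 = 80 // 8 = 10
Final: R5 = 10

10


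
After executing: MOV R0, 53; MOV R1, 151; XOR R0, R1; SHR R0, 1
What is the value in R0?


Register state trace:
  MOV R0, 53  → R0 = 53 (0b00110101)
  MOV R1, 151  → R1 = 151 (0b10010111)
  XOR R0, R1  → R0 = 53 XOR 151 = 162 (0b10100010)
  SHR R0, 1  → R0 = 162 >> 1 = 81
Final: R0 = 81

81


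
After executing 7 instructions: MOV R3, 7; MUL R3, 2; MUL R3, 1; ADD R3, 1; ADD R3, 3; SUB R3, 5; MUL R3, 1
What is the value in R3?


Register state trace:
  MOV R3, 7  → R3 = 7
  MUL R3, 2  → R3 = 7 * 2 = 14
  MUL R3, 1  → R3 = 14 * 1 = 14
  ADD R3, 1  → R3 = 14 + 1 = 15
  ADD R3, 3  → R3 = 15 + 3 = 18
  SUB R3, 5  → R3 = 18 - 5 = 13
  MUL R3, 1  → R3 = 13 * 1 = 13
Final: R3 = 13

13


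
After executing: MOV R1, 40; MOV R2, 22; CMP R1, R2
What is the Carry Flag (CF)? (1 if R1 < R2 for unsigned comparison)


Register state trace:
  MOV R1, 40  → R1 = 40
  MOV R2, 22  → R2 = 22
  CMP R1, R2  → unsigned 40 - 22: no borrow
  40 >= 22, so CF = 0
CF = 0

0


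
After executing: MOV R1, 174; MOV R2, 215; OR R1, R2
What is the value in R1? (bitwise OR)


Register state trace:
  MOV R1, 174  → R1 = 174 (0b10101110)
  MOV R2, 215  → R2 = 215 (0b11010111)
  OR R1, R2   → R1 = 174 OR 215 = 255 (0b11111111)
Final: R1 = 255

255


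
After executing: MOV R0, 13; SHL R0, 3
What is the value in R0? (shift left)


Register state trace:
  MOV R0, 13  → R0 = 13
  SHL R0, 3  → R0 = 13 << 3 = 13 * 2^3 = 104
Final: R0 = 104

104


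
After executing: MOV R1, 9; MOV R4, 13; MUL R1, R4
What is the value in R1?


Register state trace:
  MOV R1, 9  → R1 = 9
  MOV R4, 13  → R4 = 13
  MUL R1, R4  → R1 = 9 * 13 = 117
Final: R1 = 117

117


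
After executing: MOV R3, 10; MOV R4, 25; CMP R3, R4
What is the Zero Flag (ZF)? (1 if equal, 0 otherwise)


Register state trace:
  MOV R3, 10  → R3 = 10
  MOV R4, 25  → R4 = 25
  CMP R3, R4  → computes 10 - 25 = -15
  Result is nonzero, so values are not equal
ZF = 0

0


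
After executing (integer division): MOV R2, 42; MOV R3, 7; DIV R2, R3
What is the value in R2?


Register state trace:
  MOV R2, 42  → R2 = 42
  MOV R3, 7  → R3 = 7
  DIV R2, R3  → R2 = 42 // 7 = 6
Final: R2 = 6

6


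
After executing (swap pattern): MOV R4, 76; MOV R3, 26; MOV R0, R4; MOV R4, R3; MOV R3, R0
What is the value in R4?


Register state trace (swap pattern):
  MOV R4, 76  → R4 = 76
  MOV R3, 26  → R3 = 26
  MOV R0, R4  → R0 = 76  (save R4)
  MOV R4, R3  → R4 = 26  (R4 gets R3's value)
  MOV R3, R0  → R3 = 76  (R3 gets saved value)
Final: R4 = 26

26


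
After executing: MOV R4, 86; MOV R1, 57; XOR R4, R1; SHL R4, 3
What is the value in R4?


Register state trace:
  MOV R4, 86  → R4 = 86 (0b01010110)
  MOV R1, 57  → R1 = 57 (0b00111001)
  XOR R4, R1  → R4 = 86 XOR 57 = 111 (0b01101111)
  SHL R4, 3  → R4 = 111 << 3 = 888
Final: R4 = 888

888


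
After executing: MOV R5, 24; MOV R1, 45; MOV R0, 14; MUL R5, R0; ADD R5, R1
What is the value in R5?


Register state trace:
  MOV R5, 24  → R5 = 24
  MOV R1, 45  → R1 = 45
  MOV R0, 14  → R0 = 14
  MUL R5, R0  → R5 = 24 * 14 = 336
  ADD R5, R1  → R5 = 336 + 45 = 381
Final: R5 = 381

381


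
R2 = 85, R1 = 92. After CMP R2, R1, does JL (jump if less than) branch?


Trace:
  R2 = 85, R1 = 92
  CMP R2, R1  → compares 85 vs 92
  JL checks: is 85 less than 92?
  85 < 92, so condition is true
Branch taken: Yes

Yes


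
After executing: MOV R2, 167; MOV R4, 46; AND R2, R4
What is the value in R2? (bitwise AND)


Register state trace:
  MOV R2, 167  → R2 = 167 (0b10100111)
  MOV R4, 46  → R4 = 46 (0b00101110)
  AND R2, R4  → R2 = 167 AND 46 = 38 (0b00100110)
Final: R2 = 38

38


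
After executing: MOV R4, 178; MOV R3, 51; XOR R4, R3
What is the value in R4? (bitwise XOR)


Register state trace:
  MOV R4, 178  → R4 = 178 (0b10110010)
  MOV R3, 51  → R3 = 51 (0b00110011)
  XOR R4, R3  → R4 = 178 XOR 51 = 129 (0b10000001)
Final: R4 = 129

129


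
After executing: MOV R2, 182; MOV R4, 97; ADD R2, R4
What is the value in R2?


Register state trace:
  MOV R2, 182  → R2 = 182
  MOV R4, 97  → R4 = 97
  ADD R2, R4  → R2 = 182 + 97 = 279
Final: R2 = 279

279


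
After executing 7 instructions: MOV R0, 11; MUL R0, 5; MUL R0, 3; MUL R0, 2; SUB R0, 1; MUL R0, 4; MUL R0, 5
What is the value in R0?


Register state trace:
  MOV R0, 11  → R0 = 11
  MUL R0, 5  → R0 = 11 * 5 = 55
  MUL R0, 3  → R0 = 55 * 3 = 165
  MUL R0, 2  → R0 = 165 * 2 = 330
  SUB R0, 1  → R0 = 330 - 1 = 329
  MUL R0, 4  → R0 = 329 * 4 = 1316
  MUL R0, 5  → R0 = 1316 * 5 = 6580
Final: R0 = 6580

6580


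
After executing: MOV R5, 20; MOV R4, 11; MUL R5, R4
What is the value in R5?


Register state trace:
  MOV R5, 20  → R5 = 20
  MOV R4, 11  → R4 = 11
  MUL R5, R4  → R5 = 20 * 11 = 220
Final: R5 = 220

220


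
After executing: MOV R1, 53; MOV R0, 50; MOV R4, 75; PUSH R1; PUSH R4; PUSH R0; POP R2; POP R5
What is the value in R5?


Stack trace (top is rightmost):
  MOV R1, 53  → R1 = 53
  MOV R0, 50  → R0 = 50
  MOV R4, 75  → R4 = 75
  PUSH R1  → stack: [53]
  PUSH R4  → stack: [53, 75]
  PUSH R0  → stack: [53, 75, 50]
  POP R2  → R2 = 50, stack: [53, 75]
  POP R5  → R5 = 75, stack: [53]
Final: R5 = 75

75


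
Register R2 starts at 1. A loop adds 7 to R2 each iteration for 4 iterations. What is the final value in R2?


Starting value: R2 = 1
  Iter 1: R2 = 1 + 7 = 8
  Iter 2: R2 = 8 + 7 = 15
  Iter 3: R2 = 15 + 7 = 22
  Iter 4: R2 = 22 + 7 = 29
Final: R2 = 29

29


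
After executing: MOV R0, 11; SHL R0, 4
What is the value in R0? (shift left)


Register state trace:
  MOV R0, 11  → R0 = 11
  SHL R0, 4  → R0 = 11 << 4 = 11 * 2^4 = 176
Final: R0 = 176

176


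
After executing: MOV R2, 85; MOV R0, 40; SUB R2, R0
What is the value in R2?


Register state trace:
  MOV R2, 85  → R2 = 85
  MOV R0, 40  → R0 = 40
  SUB R2, R0  → R2 = 85 - 40 = 45
Final: R2 = 45

45


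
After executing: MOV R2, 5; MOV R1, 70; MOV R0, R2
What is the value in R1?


Register state trace:
  MOV R2, 5  → R2 = 5
  MOV R1, 70  → R1 = 70
  MOV R0, R2  → R0 = 5
Final: R1 = 70

70


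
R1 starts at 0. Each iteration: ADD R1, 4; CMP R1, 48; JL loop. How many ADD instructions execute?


Loop trace (R1 starts at 0, target 48, step 4):
  ADD #1: R1 = 0 + 4 = 4  → 4 < 48, loop
  ADD #2: R1 = 4 + 4 = 8  → 8 < 48, loop
  ADD #3: R1 = 8 + 4 = 12  → 12 < 48, loop
  ADD #4: R1 = 12 + 4 = 16  → 16 < 48, loop
  ADD #5: R1 = 16 + 4 = 20  → 20 < 48, loop
  ADD #6: R1 = 20 + 4 = 24  → 24 < 48, loop
  ADD #7: R1 = 24 + 4 = 28  → 28 < 48, loop
  ADD #8: R1 = 28 + 4 = 32  → 32 < 48, loop
  ADD #9: R1 = 32 + 4 = 36  → 36 < 48, loop
  ADD #10: R1 = 36 + 4 = 40  → 40 < 48, loop
  ADD #11: R1 = 40 + 4 = 44  → 44 < 48, loop
  ADD #12: R1 = 44 + 4 = 48  → 48 >= 48, exit
Total ADD instructions: 12

12


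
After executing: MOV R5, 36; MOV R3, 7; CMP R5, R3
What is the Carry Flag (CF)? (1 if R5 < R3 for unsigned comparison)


Register state trace:
  MOV R5, 36  → R5 = 36
  MOV R3, 7  → R3 = 7
  CMP R5, R3  → unsigned 36 - 7: no borrow
  36 >= 7, so CF = 0
CF = 0

0


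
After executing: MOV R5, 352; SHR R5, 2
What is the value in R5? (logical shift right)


Register state trace:
  MOV R5, 352  → R5 = 352
  SHR R5, 2  → R5 = 352 >> 2 = 352 // 2^2 = 88
Final: R5 = 88

88


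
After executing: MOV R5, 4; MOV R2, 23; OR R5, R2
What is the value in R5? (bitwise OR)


Register state trace:
  MOV R5, 4  → R5 = 4 (0b00000100)
  MOV R2, 23  → R2 = 23 (0b00010111)
  OR R5, R2   → R5 = 4 OR 23 = 23 (0b00010111)
Final: R5 = 23

23


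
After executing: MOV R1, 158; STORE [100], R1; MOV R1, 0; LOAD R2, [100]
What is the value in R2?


Register and memory trace:
  MOV R1, 158  → R1 = 158
  STORE [100], R1  → mem[100] = 158
  MOV R1, 0  → R1 = 0
  LOAD R2, [100]  → R2 = mem[100] = 158
Final: R2 = 158

158


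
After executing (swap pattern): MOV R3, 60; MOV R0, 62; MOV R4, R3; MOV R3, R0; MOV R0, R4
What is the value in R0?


Register state trace (swap pattern):
  MOV R3, 60  → R3 = 60
  MOV R0, 62  → R0 = 62
  MOV R4, R3  → R4 = 60  (save R3)
  MOV R3, R0  → R3 = 62  (R3 gets R0's value)
  MOV R0, R4  → R0 = 60  (R0 gets saved value)
Final: R0 = 60

60


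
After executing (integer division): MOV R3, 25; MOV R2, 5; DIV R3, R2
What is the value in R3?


Register state trace:
  MOV R3, 25  → R3 = 25
  MOV R2, 5  → R2 = 5
  DIV R3, R2  → R3 = 25 // 5 = 5
Final: R3 = 5

5


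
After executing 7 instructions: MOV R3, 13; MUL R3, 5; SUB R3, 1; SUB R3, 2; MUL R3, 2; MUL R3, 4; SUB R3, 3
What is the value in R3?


Register state trace:
  MOV R3, 13  → R3 = 13
  MUL R3, 5  → R3 = 13 * 5 = 65
  SUB R3, 1  → R3 = 65 - 1 = 64
  SUB R3, 2  → R3 = 64 - 2 = 62
  MUL R3, 2  → R3 = 62 * 2 = 124
  MUL R3, 4  → R3 = 124 * 4 = 496
  SUB R3, 3  → R3 = 496 - 3 = 493
Final: R3 = 493

493


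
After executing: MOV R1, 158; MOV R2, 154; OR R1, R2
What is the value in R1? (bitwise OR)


Register state trace:
  MOV R1, 158  → R1 = 158 (0b10011110)
  MOV R2, 154  → R2 = 154 (0b10011010)
  OR R1, R2   → R1 = 158 OR 154 = 158 (0b10011110)
Final: R1 = 158

158


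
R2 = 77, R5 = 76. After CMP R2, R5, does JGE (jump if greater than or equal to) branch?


Trace:
  R2 = 77, R5 = 76
  CMP R2, R5  → compares 77 vs 76
  JGE checks: is 77 greater than or equal to 76?
  77 > 76, so condition is true
Branch taken: Yes

Yes


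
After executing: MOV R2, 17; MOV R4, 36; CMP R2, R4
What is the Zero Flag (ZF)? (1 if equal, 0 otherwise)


Register state trace:
  MOV R2, 17  → R2 = 17
  MOV R4, 36  → R4 = 36
  CMP R2, R4  → computes 17 - 36 = -19
  Result is nonzero, so values are not equal
ZF = 0

0


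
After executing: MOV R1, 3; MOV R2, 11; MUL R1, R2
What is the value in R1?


Register state trace:
  MOV R1, 3  → R1 = 3
  MOV R2, 11  → R2 = 11
  MUL R1, R2  → R1 = 3 * 11 = 33
Final: R1 = 33

33


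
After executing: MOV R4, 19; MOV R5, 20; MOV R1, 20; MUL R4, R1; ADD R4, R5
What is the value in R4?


Register state trace:
  MOV R4, 19  → R4 = 19
  MOV R5, 20  → R5 = 20
  MOV R1, 20  → R1 = 20
  MUL R4, R1  → R4 = 19 * 20 = 380
  ADD R4, R5  → R4 = 380 + 20 = 400
Final: R4 = 400

400


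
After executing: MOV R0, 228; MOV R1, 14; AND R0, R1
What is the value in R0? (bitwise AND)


Register state trace:
  MOV R0, 228  → R0 = 228 (0b11100100)
  MOV R1, 14  → R1 = 14 (0b00001110)
  AND R0, R1  → R0 = 228 AND 14 = 4 (0b00000100)
Final: R0 = 4

4


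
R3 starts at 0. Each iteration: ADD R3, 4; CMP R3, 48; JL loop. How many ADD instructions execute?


Loop trace (R3 starts at 0, target 48, step 4):
  ADD #1: R3 = 0 + 4 = 4  → 4 < 48, loop
  ADD #2: R3 = 4 + 4 = 8  → 8 < 48, loop
  ADD #3: R3 = 8 + 4 = 12  → 12 < 48, loop
  ADD #4: R3 = 12 + 4 = 16  → 16 < 48, loop
  ADD #5: R3 = 16 + 4 = 20  → 20 < 48, loop
  ADD #6: R3 = 20 + 4 = 24  → 24 < 48, loop
  ADD #7: R3 = 24 + 4 = 28  → 28 < 48, loop
  ADD #8: R3 = 28 + 4 = 32  → 32 < 48, loop
  ADD #9: R3 = 32 + 4 = 36  → 36 < 48, loop
  ADD #10: R3 = 36 + 4 = 40  → 40 < 48, loop
  ADD #11: R3 = 40 + 4 = 44  → 44 < 48, loop
  ADD #12: R3 = 44 + 4 = 48  → 48 >= 48, exit
Total ADD instructions: 12

12


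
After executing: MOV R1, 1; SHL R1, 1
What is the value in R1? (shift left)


Register state trace:
  MOV R1, 1  → R1 = 1
  SHL R1, 1  → R1 = 1 << 1 = 1 * 2^1 = 2
Final: R1 = 2

2


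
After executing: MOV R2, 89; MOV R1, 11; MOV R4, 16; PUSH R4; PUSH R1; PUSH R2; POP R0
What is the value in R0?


Stack trace (top is rightmost):
  MOV R2, 89  → R2 = 89
  MOV R1, 11  → R1 = 11
  MOV R4, 16  → R4 = 16
  PUSH R4  → stack: [16]
  PUSH R1  → stack: [16, 11]
  PUSH R2  → stack: [16, 11, 89]
  POP R0  → R0 = 89, stack: [16, 11]
Final: R0 = 89

89
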